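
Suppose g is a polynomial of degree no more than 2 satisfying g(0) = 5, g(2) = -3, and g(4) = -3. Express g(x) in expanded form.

Write g(x) = ax^2 + bx + c. Substituting each data point gives a linear system:
  c = 5
  4a + 2b + c = -3
  16a + 4b + c = -3
Solving the system yields a = 1, b = -6, c = 5.
So g(x) = x^2 - 6x + 5.
Check: g(2) = -3. ✓

g(x) = x^2 - 6x + 5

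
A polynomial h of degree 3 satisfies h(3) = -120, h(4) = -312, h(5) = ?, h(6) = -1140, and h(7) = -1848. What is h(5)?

-640

The 4 known points determine the degree-3 polynomial uniquely.
Write h(s) = as^3 + bs^2 + cs + d. Substituting each data point gives a linear system:
  27a + 9b + 3c + d = -120
  64a + 16b + 4c + d = -312
  216a + 36b + 6c + d = -1140
  343a + 49b + 7c + d = -1848
Solving the system yields a = -6, b = 4, c = 2, d = 0.
So h(s) = -6s^3 + 4s^2 + 2s.
Then h(5) = -640.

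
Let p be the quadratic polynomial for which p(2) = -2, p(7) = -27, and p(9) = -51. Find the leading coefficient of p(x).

-1

Write p(x) = ax^2 + bx + c. Substituting each data point gives a linear system:
  4a + 2b + c = -2
  49a + 7b + c = -27
  81a + 9b + c = -51
Solving the system yields a = -1, b = 4, c = -6.
So p(x) = -x² + 4x - 6.
The leading coefficient is -1.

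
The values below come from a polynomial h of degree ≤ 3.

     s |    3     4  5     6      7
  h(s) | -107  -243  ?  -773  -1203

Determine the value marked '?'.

-459

The 4 known points determine the degree-3 polynomial uniquely.
Write h(s) = as^3 + bs^2 + cs + d. Substituting each data point gives a linear system:
  27a + 9b + 3c + d = -107
  64a + 16b + 4c + d = -243
  216a + 36b + 6c + d = -773
  343a + 49b + 7c + d = -1203
Solving the system yields a = -3, b = -4, c = 3, d = 1.
So h(s) = -3s^3 - 4s^2 + 3s + 1.
Then h(5) = -459.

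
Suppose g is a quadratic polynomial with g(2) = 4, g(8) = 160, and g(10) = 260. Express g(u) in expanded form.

Using the Lagrange interpolation formula with nodes 2, 8, 10:
  L_0(u) = (u - 8)(u - 10) / 48
  L_1(u) = (u - 2)(u - 10) / -12
  L_2(u) = (u - 2)(u - 8) / 16
Then g(u) = 4·L_0(u) + 160·L_1(u) + 260·L_2(u).
Expanding and collecting terms gives g(u) = 3u^2 - 4u.
Check: g(8) = 160. ✓

g(u) = 3u^2 - 4u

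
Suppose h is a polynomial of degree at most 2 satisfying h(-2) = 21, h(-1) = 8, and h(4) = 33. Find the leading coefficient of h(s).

Write h(s) = as^2 + bs + c. Substituting each data point gives a linear system:
  4a - 2b + c = 21
  a - b + c = 8
  16a + 4b + c = 33
Solving the system yields a = 3, b = -4, c = 1.
So h(s) = 3s^2 - 4s + 1.
The leading coefficient is 3.

3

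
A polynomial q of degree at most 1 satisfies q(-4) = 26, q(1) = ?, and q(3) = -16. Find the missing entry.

-4

The 2 known points determine the degree-1 polynomial uniquely.
Write q(x) = ax + b. Substituting each data point gives a linear system:
  -4a + b = 26
  3a + b = -16
Solving the system yields a = -6, b = 2.
So q(x) = -6x + 2.
Then q(1) = -4.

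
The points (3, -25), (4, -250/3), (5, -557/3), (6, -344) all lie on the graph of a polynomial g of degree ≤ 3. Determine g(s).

g(s) = -2s^3 + 2s^2 + (5/3)s + 6

Write g(s) = as^3 + bs^2 + cs + d. Substituting each data point gives a linear system:
  27a + 9b + 3c + d = -25
  64a + 16b + 4c + d = -250/3
  125a + 25b + 5c + d = -557/3
  216a + 36b + 6c + d = -344
Solving the system yields a = -2, b = 2, c = 5/3, d = 6.
So g(s) = -2s^3 + 2s^2 + (5/3)s + 6.
Check: g(5) = -557/3. ✓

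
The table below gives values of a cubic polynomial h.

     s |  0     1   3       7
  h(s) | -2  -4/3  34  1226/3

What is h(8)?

Write h(s) = as^3 + bs^2 + cs + d. Substituting each data point gives a linear system:
  d = -2
  a + b + c + d = -4/3
  27a + 9b + 3c + d = 34
  343a + 49b + 7c + d = 1226/3
Solving the system yields a = 1, b = 5/3, c = -2, d = -2.
So h(s) = s³ + (5/3)s² - 2s - 2.
Then h(8) = 1802/3.

1802/3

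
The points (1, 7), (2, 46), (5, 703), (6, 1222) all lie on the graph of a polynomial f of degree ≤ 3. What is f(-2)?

Using the Lagrange interpolation formula with nodes 1, 2, 5, 6:
  L_0(s) = (s - 2)(s - 5)(s - 6) / -20
  L_1(s) = (s - 1)(s - 5)(s - 6) / 12
  L_2(s) = (s - 1)(s - 2)(s - 6) / -12
  L_3(s) = (s - 1)(s - 2)(s - 5) / 20
Then f(s) = 7·L_0(s) + 46·L_1(s) + 703·L_2(s) + 1222·L_3(s).
Expanding and collecting terms gives f(s) = 6s³ - 3s² + 6s - 2.
Evaluating at s = -2: f(-2) = -74.

-74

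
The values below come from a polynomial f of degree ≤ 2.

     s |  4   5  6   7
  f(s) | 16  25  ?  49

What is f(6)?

36

The 3 known points determine the degree-2 polynomial uniquely.
Write f(s) = as^2 + bs + c. Substituting each data point gives a linear system:
  16a + 4b + c = 16
  25a + 5b + c = 25
  49a + 7b + c = 49
Solving the system yields a = 1, b = 0, c = 0.
So f(s) = s^2.
Then f(6) = 36.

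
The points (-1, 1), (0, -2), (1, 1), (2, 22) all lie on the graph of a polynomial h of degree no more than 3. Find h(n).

h(n) = 2n^3 + 3n^2 - 2n - 2

Using the Lagrange interpolation formula with nodes -1, 0, 1, 2:
  L_0(n) = n(n - 1)(n - 2) / -6
  L_1(n) = (n + 1)(n - 1)(n - 2) / 2
  L_2(n) = (n + 1)n(n - 2) / -2
  L_3(n) = (n + 1)n(n - 1) / 6
Then h(n) = 1·L_0(n) - 2·L_1(n) + 1·L_2(n) + 22·L_3(n).
Expanding and collecting terms gives h(n) = 2n³ + 3n² - 2n - 2.
Check: h(-1) = 1. ✓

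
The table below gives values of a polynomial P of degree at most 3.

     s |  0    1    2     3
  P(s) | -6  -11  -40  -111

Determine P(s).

Write P(s) = as^3 + bs^2 + cs + d. Substituting each data point gives a linear system:
  d = -6
  a + b + c + d = -11
  8a + 4b + 2c + d = -40
  27a + 9b + 3c + d = -111
Solving the system yields a = -3, b = -3, c = 1, d = -6.
So P(s) = -3s^3 - 3s^2 + s - 6.
Check: P(2) = -40. ✓

P(s) = -3s^3 - 3s^2 + s - 6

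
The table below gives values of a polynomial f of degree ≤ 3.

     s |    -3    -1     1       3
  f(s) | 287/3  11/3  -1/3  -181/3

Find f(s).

Using the Lagrange interpolation formula with nodes -3, -1, 1, 3:
  L_0(s) = (s + 1)(s - 1)(s - 3) / -48
  L_1(s) = (s + 3)(s - 1)(s - 3) / 16
  L_2(s) = (s + 3)(s + 1)(s - 3) / -16
  L_3(s) = (s + 3)(s + 1)(s - 1) / 48
Then f(s) = 287/3·L_0(s) + 11/3·L_1(s) - 1/3·L_2(s) - 181/3·L_3(s).
Expanding and collecting terms gives f(s) = -3s^3 + 2s^2 + s - 1/3.
Check: f(3) = -181/3. ✓

f(s) = -3s^3 + 2s^2 + s - 1/3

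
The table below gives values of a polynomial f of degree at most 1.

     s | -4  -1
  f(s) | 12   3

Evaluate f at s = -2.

6

Write f(s) = as + b. Substituting each data point gives a linear system:
  -4a + b = 12
  -a + b = 3
Solving the system yields a = -3, b = 0.
So f(s) = -3s.
Then f(-2) = 6.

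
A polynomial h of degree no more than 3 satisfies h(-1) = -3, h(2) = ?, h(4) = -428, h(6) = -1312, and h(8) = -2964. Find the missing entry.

The 4 known points determine the degree-3 polynomial uniquely.
Write h(u) = au^3 + bu^2 + cu + d. Substituting each data point gives a linear system:
  -a + b - c + d = -3
  64a + 16b + 4c + d = -428
  216a + 36b + 6c + d = -1312
  512a + 64b + 8c + d = -2964
Solving the system yields a = -5, b = -6, c = -2, d = -4.
So h(u) = -5u^3 - 6u^2 - 2u - 4.
Then h(2) = -72.

-72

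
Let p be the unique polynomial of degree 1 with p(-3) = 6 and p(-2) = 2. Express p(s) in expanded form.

p(s) = -4s - 6

Using the Lagrange interpolation formula with nodes -3, -2:
  L_0(s) = (s + 2) / -1
  L_1(s) = (s + 3) / 1
Then p(s) = 6·L_0(s) + 2·L_1(s).
Expanding and collecting terms gives p(s) = -4s - 6.
Check: p(-3) = 6. ✓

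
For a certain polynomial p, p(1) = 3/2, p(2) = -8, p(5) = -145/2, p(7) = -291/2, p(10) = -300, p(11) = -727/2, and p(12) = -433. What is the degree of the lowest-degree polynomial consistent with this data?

Divided differences on the nodes 1, 2, 5, 7, 10, 11, 12:
  order 0: 3/2  -8  -145/2  -291/2  -300  -727/2  -433
  order 1: -19/2  -43/2  -73/2  -103/2  -127/2  -139/2
  order 2: -3  -3  -3  -3  -3
  order 3: 0  0  0  0
  order 4: 0  0  0
  order 5: 0  0
  order 6: 0
The order-2 divided differences are all -3 (nonzero) and every higher order vanishes, so the data lies on a polynomial of degree exactly 2.

2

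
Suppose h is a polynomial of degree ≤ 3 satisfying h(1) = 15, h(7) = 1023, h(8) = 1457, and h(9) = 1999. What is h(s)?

h(s) = 2s^3 + 6s^2 + 6s + 1

Write h(s) = as^3 + bs^2 + cs + d. Substituting each data point gives a linear system:
  a + b + c + d = 15
  343a + 49b + 7c + d = 1023
  512a + 64b + 8c + d = 1457
  729a + 81b + 9c + d = 1999
Solving the system yields a = 2, b = 6, c = 6, d = 1.
So h(s) = 2s^3 + 6s^2 + 6s + 1.
Check: h(7) = 1023. ✓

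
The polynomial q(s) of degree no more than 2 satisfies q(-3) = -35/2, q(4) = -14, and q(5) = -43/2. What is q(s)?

Write q(s) = as^2 + bs + c. Substituting each data point gives a linear system:
  9a - 3b + c = -35/2
  16a + 4b + c = -14
  25a + 5b + c = -43/2
Solving the system yields a = -1, b = 3/2, c = -4.
So q(s) = -s^2 + (3/2)s - 4.
Check: q(4) = -14. ✓

q(s) = -s^2 + (3/2)s - 4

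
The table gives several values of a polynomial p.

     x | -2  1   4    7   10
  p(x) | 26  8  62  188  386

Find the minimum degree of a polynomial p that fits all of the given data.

Forward differences of the values at x = -2, 1, 4, 7, 10:
  p  : 26  8  62  188  386
  Δ  : -18  54  126  198
  Δ^2: 72  72  72
  Δ^3: 0  0
  Δ^4: 0
The second differences are constant (72) and nonzero, while all higher differences vanish, so the minimal degree is 2.

2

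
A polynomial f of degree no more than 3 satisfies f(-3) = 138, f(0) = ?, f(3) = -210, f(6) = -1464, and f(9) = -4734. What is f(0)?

0

On equispaced nodes a degree-3 polynomial has vanishing fourth forward difference, so
  f(-3) - 4·f(0) + 6·f(3) - 4·f(6) + f(9) = 0.
Substituting the known values and solving for f(0):
  -4·f(0) = 0
  f(0) = 0.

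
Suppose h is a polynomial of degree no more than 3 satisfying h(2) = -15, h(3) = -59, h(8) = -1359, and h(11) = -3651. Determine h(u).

h(u) = -3u^3 + 3u^2 - 2u + 1

Write h(u) = au^3 + bu^2 + cu + d. Substituting each data point gives a linear system:
  8a + 4b + 2c + d = -15
  27a + 9b + 3c + d = -59
  512a + 64b + 8c + d = -1359
  1331a + 121b + 11c + d = -3651
Solving the system yields a = -3, b = 3, c = -2, d = 1.
So h(u) = -3u³ + 3u² - 2u + 1.
Check: h(8) = -1359. ✓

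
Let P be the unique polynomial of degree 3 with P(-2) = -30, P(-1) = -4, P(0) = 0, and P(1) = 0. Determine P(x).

Using the Lagrange interpolation formula with nodes -2, -1, 0, 1:
  L_0(x) = (x + 1)x(x - 1) / -6
  L_1(x) = (x + 2)x(x - 1) / 2
  L_2(x) = (x + 2)(x + 1)(x - 1) / -2
  L_3(x) = (x + 2)(x + 1)x / 6
Then P(x) = -30·L_0(x) - 4·L_1(x) + 0·L_2(x) + 0·L_3(x).
Expanding and collecting terms gives P(x) = 3x^3 - 2x^2 - x.
Check: P(-1) = -4. ✓

P(x) = 3x^3 - 2x^2 - x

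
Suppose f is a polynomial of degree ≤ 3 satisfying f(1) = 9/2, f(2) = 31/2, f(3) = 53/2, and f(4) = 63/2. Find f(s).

f(s) = -s^3 + 6s^2 - 1/2

Write f(s) = as^3 + bs^2 + cs + d. Substituting each data point gives a linear system:
  a + b + c + d = 9/2
  8a + 4b + 2c + d = 31/2
  27a + 9b + 3c + d = 53/2
  64a + 16b + 4c + d = 63/2
Solving the system yields a = -1, b = 6, c = 0, d = -1/2.
So f(s) = -s^3 + 6s^2 - 1/2.
Check: f(3) = 53/2. ✓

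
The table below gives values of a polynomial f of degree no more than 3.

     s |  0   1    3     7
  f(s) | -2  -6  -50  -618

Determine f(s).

f(s) = -2s^3 + 2s^2 - 4s - 2

Write f(s) = as^3 + bs^2 + cs + d. Substituting each data point gives a linear system:
  d = -2
  a + b + c + d = -6
  27a + 9b + 3c + d = -50
  343a + 49b + 7c + d = -618
Solving the system yields a = -2, b = 2, c = -4, d = -2.
So f(s) = -2s³ + 2s² - 4s - 2.
Check: f(0) = -2. ✓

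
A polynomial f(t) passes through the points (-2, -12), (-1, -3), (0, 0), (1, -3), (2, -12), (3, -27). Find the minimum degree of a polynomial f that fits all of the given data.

Forward differences of the values at t = -2, -1, 0, 1, 2, 3:
  f  : -12  -3  0  -3  -12  -27
  Δ  : 9  3  -3  -9  -15
  Δ^2: -6  -6  -6  -6
  Δ^3: 0  0  0
  Δ^4: 0  0
  Δ^5: 0
The second differences are constant (-6) and nonzero, while all higher differences vanish, so the minimal degree is 2.

2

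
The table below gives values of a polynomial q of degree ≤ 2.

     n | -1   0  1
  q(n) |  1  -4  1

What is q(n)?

Write q(n) = an^2 + bn + c. Substituting each data point gives a linear system:
  a - b + c = 1
  c = -4
  a + b + c = 1
Solving the system yields a = 5, b = 0, c = -4.
So q(n) = 5n^2 - 4.
Check: q(0) = -4. ✓

q(n) = 5n^2 - 4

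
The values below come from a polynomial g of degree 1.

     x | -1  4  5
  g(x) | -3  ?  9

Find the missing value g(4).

7

The 2 known points determine the degree-1 polynomial uniquely.
Write g(x) = ax + b. Substituting each data point gives a linear system:
  -a + b = -3
  5a + b = 9
Solving the system yields a = 2, b = -1.
So g(x) = 2x - 1.
Then g(4) = 7.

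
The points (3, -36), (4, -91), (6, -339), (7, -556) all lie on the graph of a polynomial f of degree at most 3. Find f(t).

f(t) = -2t^3 + 3t^2 - 2t - 3

Using the Lagrange interpolation formula with nodes 3, 4, 6, 7:
  L_0(t) = (t - 4)(t - 6)(t - 7) / -12
  L_1(t) = (t - 3)(t - 6)(t - 7) / 6
  L_2(t) = (t - 3)(t - 4)(t - 7) / -6
  L_3(t) = (t - 3)(t - 4)(t - 6) / 12
Then f(t) = -36·L_0(t) - 91·L_1(t) - 339·L_2(t) - 556·L_3(t).
Expanding and collecting terms gives f(t) = -2t^3 + 3t^2 - 2t - 3.
Check: f(6) = -339. ✓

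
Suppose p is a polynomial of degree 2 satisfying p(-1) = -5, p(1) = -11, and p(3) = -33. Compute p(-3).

Using the Lagrange interpolation formula with nodes -1, 1, 3:
  L_0(s) = (s - 1)(s - 3) / 8
  L_1(s) = (s + 1)(s - 3) / -4
  L_2(s) = (s + 1)(s - 1) / 8
Then p(s) = -5·L_0(s) - 11·L_1(s) - 33·L_2(s).
Expanding and collecting terms gives p(s) = -2s^2 - 3s - 6.
Evaluating at s = -3: p(-3) = -15.

-15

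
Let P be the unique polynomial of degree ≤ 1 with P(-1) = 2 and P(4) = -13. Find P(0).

-1

Using the Lagrange interpolation formula with nodes -1, 4:
  L_0(t) = (t - 4) / -5
  L_1(t) = (t + 1) / 5
Then P(t) = 2·L_0(t) - 13·L_1(t).
Expanding and collecting terms gives P(t) = -3t - 1.
Evaluating at t = 0: P(0) = -1.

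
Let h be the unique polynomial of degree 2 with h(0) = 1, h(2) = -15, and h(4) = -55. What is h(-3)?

-20

Forward differences of the values at s = 0, 2, 4:
  h  : 1  -15  -55
  Δ  : -16  -40
  Δ^2: -24
The second differences are constant, confirming degree 2.
Interpolating (Newton forward form) and evaluating at s = -3 gives h(-3) = -20.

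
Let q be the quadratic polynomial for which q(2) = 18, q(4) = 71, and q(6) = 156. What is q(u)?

q(u) = 4u^2 + (5/2)u - 3

Write q(u) = au^2 + bu + c. Substituting each data point gives a linear system:
  4a + 2b + c = 18
  16a + 4b + c = 71
  36a + 6b + c = 156
Solving the system yields a = 4, b = 5/2, c = -3.
So q(u) = 4u^2 + (5/2)u - 3.
Check: q(6) = 156. ✓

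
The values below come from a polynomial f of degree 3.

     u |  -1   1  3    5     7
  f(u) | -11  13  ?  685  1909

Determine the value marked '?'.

The 4 known points determine the degree-3 polynomial uniquely.
Write f(u) = au^3 + bu^2 + cu + d. Substituting each data point gives a linear system:
  -a + b - c + d = -11
  a + b + c + d = 13
  125a + 25b + 5c + d = 685
  343a + 49b + 7c + d = 1909
Solving the system yields a = 6, b = -4, c = 6, d = 5.
So f(u) = 6u³ - 4u² + 6u + 5.
Then f(3) = 149.

149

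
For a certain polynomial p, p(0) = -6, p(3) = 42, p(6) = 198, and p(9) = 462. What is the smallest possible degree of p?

Divided differences on the nodes 0, 3, 6, 9:
  order 0: -6  42  198  462
  order 1: 16  52  88
  order 2: 6  6
  order 3: 0
The order-2 divided differences are all 6 (nonzero) and every higher order vanishes, so the data lies on a polynomial of degree exactly 2.

2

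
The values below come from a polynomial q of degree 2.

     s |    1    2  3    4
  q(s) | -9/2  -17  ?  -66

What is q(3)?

The 3 known points determine the degree-2 polynomial uniquely.
Write q(s) = as^2 + bs + c. Substituting each data point gives a linear system:
  a + b + c = -9/2
  4a + 2b + c = -17
  16a + 4b + c = -66
Solving the system yields a = -4, b = -1/2, c = 0.
So q(s) = -4s^2 - (1/2)s.
Then q(3) = -75/2.

-75/2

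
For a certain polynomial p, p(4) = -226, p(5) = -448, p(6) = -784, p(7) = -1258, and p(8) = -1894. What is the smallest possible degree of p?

3

Forward differences of the values at n = 4, 5, 6, 7, 8:
  p  : -226  -448  -784  -1258  -1894
  Δ  : -222  -336  -474  -636
  Δ^2: -114  -138  -162
  Δ^3: -24  -24
  Δ^4: 0
The third differences are constant (-24) and nonzero, while all higher differences vanish, so the minimal degree is 3.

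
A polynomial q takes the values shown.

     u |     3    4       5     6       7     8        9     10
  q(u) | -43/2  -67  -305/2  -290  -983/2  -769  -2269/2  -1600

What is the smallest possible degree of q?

3

Forward differences of the values at u = 3, 4, 5, 6, 7, 8, 9, 10:
  q  : -43/2  -67  -305/2  -290  -983/2  -769  -2269/2  -1600
  Δ  : -91/2  -171/2  -275/2  -403/2  -555/2  -731/2  -931/2
  Δ^2: -40  -52  -64  -76  -88  -100
  Δ^3: -12  -12  -12  -12  -12
  Δ^4: 0  0  0  0
  Δ^5: 0  0  0
  Δ^6: 0  0
  Δ^7: 0
The third differences are constant (-12) and nonzero, while all higher differences vanish, so the minimal degree is 3.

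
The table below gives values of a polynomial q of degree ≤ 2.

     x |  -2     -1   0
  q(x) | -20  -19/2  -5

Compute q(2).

-14

Forward differences of the values at x = -2, -1, 0:
  q  : -20  -19/2  -5
  Δ  : 21/2  9/2
  Δ^2: -6
The second differences are constant, confirming degree 2.
Interpolating (Newton forward form) and evaluating at x = 2 gives q(2) = -14.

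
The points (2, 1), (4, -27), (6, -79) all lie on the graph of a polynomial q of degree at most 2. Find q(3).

-10

Using the Lagrange interpolation formula with nodes 2, 4, 6:
  L_0(n) = (n - 4)(n - 6) / 8
  L_1(n) = (n - 2)(n - 6) / -4
  L_2(n) = (n - 2)(n - 4) / 8
Then q(n) = 1·L_0(n) - 27·L_1(n) - 79·L_2(n).
Expanding and collecting terms gives q(n) = -3n^2 + 4n + 5.
Evaluating at n = 3: q(3) = -10.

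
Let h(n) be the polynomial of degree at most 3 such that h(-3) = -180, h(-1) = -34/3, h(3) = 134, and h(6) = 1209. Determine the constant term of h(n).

Write h(n) = an^3 + bn^2 + cn + d. Substituting each data point gives a linear system:
  -27a + 9b - 3c + d = -180
  -a + b - c + d = -34/3
  27a + 9b + 3c + d = 134
  216a + 36b + 6c + d = 1209
Solving the system yields a = 6, b = -2, c = -5/3, d = -5.
So h(n) = 6n^3 - 2n^2 - (5/3)n - 5.
The constant term is -5.

-5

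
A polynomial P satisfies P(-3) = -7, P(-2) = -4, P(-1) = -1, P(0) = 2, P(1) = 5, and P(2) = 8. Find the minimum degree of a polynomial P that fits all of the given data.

1

Forward differences of the values at t = -3, -2, -1, 0, 1, 2:
  P  : -7  -4  -1  2  5  8
  Δ  : 3  3  3  3  3
  Δ^2: 0  0  0  0
  Δ^3: 0  0  0
  Δ^4: 0  0
  Δ^5: 0
The first differences are constant (3) and nonzero, while all higher differences vanish, so the minimal degree is 1.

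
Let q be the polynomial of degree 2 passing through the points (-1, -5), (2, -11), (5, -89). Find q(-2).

Write q(t) = at^2 + bt + c. Substituting each data point gives a linear system:
  a - b + c = -5
  4a + 2b + c = -11
  25a + 5b + c = -89
Solving the system yields a = -4, b = 2, c = 1.
So q(t) = -4t^2 + 2t + 1.
Then q(-2) = -19.

-19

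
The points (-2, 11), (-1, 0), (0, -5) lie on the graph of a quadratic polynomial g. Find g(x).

g(x) = 3x^2 - 2x - 5

Write g(x) = ax^2 + bx + c. Substituting each data point gives a linear system:
  4a - 2b + c = 11
  a - b + c = 0
  c = -5
Solving the system yields a = 3, b = -2, c = -5.
So g(x) = 3x^2 - 2x - 5.
Check: g(-2) = 11. ✓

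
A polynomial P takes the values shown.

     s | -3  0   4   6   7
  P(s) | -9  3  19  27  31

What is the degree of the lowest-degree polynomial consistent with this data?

Divided differences on the nodes -3, 0, 4, 6, 7:
  order 0: -9  3  19  27  31
  order 1: 4  4  4  4
  order 2: 0  0  0
  order 3: 0  0
  order 4: 0
The order-1 divided differences are all 4 (nonzero) and every higher order vanishes, so the data lies on a polynomial of degree exactly 1.

1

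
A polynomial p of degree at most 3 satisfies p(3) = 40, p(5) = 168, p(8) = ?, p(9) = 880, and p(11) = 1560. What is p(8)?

630

The 4 known points determine the degree-3 polynomial uniquely.
Write p(n) = an^3 + bn^2 + cn + d. Substituting each data point gives a linear system:
  27a + 9b + 3c + d = 40
  125a + 25b + 5c + d = 168
  729a + 81b + 9c + d = 880
  1331a + 121b + 11c + d = 1560
Solving the system yields a = 1, b = 2, c = -1, d = -2.
So p(n) = n^3 + 2n^2 - n - 2.
Then p(8) = 630.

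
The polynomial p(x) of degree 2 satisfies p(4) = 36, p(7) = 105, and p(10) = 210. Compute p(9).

Write p(x) = ax^2 + bx + c. Substituting each data point gives a linear system:
  16a + 4b + c = 36
  49a + 7b + c = 105
  100a + 10b + c = 210
Solving the system yields a = 2, b = 1, c = 0.
So p(x) = 2x^2 + x.
Then p(9) = 171.

171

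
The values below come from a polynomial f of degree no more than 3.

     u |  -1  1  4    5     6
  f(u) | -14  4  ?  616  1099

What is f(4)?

301

The 4 known points determine the degree-3 polynomial uniquely.
Write f(u) = au^3 + bu^2 + cu + d. Substituting each data point gives a linear system:
  -a + b - c + d = -14
  a + b + c + d = 4
  125a + 25b + 5c + d = 616
  216a + 36b + 6c + d = 1099
Solving the system yields a = 6, b = -6, c = 3, d = 1.
So f(u) = 6u^3 - 6u^2 + 3u + 1.
Then f(4) = 301.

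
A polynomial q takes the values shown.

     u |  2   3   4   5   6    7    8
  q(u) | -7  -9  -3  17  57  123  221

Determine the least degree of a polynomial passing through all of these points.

3

Forward differences of the values at u = 2, 3, 4, 5, 6, 7, 8:
  q  : -7  -9  -3  17  57  123  221
  Δ  : -2  6  20  40  66  98
  Δ^2: 8  14  20  26  32
  Δ^3: 6  6  6  6
  Δ^4: 0  0  0
  Δ^5: 0  0
  Δ^6: 0
The third differences are constant (6) and nonzero, while all higher differences vanish, so the minimal degree is 3.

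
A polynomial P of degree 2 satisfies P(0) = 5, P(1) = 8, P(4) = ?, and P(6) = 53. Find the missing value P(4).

29

The 3 known points determine the degree-2 polynomial uniquely.
Write P(s) = as^2 + bs + c. Substituting each data point gives a linear system:
  c = 5
  a + b + c = 8
  36a + 6b + c = 53
Solving the system yields a = 1, b = 2, c = 5.
So P(s) = s^2 + 2s + 5.
Then P(4) = 29.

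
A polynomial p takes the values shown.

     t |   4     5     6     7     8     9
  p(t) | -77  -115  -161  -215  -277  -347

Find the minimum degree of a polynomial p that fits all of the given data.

2

Forward differences of the values at t = 4, 5, 6, 7, 8, 9:
  p  : -77  -115  -161  -215  -277  -347
  Δ  : -38  -46  -54  -62  -70
  Δ^2: -8  -8  -8  -8
  Δ^3: 0  0  0
  Δ^4: 0  0
  Δ^5: 0
The second differences are constant (-8) and nonzero, while all higher differences vanish, so the minimal degree is 2.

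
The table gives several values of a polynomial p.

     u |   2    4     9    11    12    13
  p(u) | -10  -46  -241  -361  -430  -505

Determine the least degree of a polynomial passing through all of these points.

2

Divided differences on the nodes 2, 4, 9, 11, 12, 13:
  order 0: -10  -46  -241  -361  -430  -505
  order 1: -18  -39  -60  -69  -75
  order 2: -3  -3  -3  -3
  order 3: 0  0  0
  order 4: 0  0
  order 5: 0
The order-2 divided differences are all -3 (nonzero) and every higher order vanishes, so the data lies on a polynomial of degree exactly 2.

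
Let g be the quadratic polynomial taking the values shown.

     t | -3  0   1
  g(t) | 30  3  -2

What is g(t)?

g(t) = t^2 - 6t + 3

Write g(t) = at^2 + bt + c. Substituting each data point gives a linear system:
  9a - 3b + c = 30
  c = 3
  a + b + c = -2
Solving the system yields a = 1, b = -6, c = 3.
So g(t) = t^2 - 6t + 3.
Check: g(0) = 3. ✓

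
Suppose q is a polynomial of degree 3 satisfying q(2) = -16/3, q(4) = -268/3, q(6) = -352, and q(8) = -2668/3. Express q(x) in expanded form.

Write q(x) = ax^3 + bx^2 + cx + d. Substituting each data point gives a linear system:
  8a + 4b + 2c + d = -16/3
  64a + 16b + 4c + d = -268/3
  216a + 36b + 6c + d = -352
  512a + 64b + 8c + d = -2668/3
Solving the system yields a = -2, b = 5/3, c = 4, d = -4.
So q(x) = -2x^3 + (5/3)x^2 + 4x - 4.
Check: q(6) = -352. ✓

q(x) = -2x^3 + (5/3)x^2 + 4x - 4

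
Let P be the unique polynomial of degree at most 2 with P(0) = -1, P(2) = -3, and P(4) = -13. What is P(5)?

Forward differences of the values at n = 0, 2, 4:
  P  : -1  -3  -13
  Δ  : -2  -10
  Δ^2: -8
The second differences are constant, confirming degree 2.
Interpolating (Newton forward form) and evaluating at n = 5 gives P(5) = -21.

-21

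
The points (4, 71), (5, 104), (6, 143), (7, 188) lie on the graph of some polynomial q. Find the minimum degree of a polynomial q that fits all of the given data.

Forward differences of the values at x = 4, 5, 6, 7:
  q  : 71  104  143  188
  Δ  : 33  39  45
  Δ^2: 6  6
  Δ^3: 0
The second differences are constant (6) and nonzero, while all higher differences vanish, so the minimal degree is 2.

2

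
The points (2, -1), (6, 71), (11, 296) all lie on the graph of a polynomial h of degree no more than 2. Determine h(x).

Write h(x) = ax^2 + bx + c. Substituting each data point gives a linear system:
  4a + 2b + c = -1
  36a + 6b + c = 71
  121a + 11b + c = 296
Solving the system yields a = 3, b = -6, c = -1.
So h(x) = 3x^2 - 6x - 1.
Check: h(11) = 296. ✓

h(x) = 3x^2 - 6x - 1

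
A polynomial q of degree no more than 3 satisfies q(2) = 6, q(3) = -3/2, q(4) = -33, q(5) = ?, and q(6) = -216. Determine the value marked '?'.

-201/2

The 4 known points determine the degree-3 polynomial uniquely.
Write q(x) = ax^3 + bx^2 + cx + d. Substituting each data point gives a linear system:
  8a + 4b + 2c + d = 6
  27a + 9b + 3c + d = -3/2
  64a + 16b + 4c + d = -33
  216a + 36b + 6c + d = -216
Solving the system yields a = -2, b = 6, c = 1/2, d = -3.
So q(x) = -2x³ + 6x² + (1/2)x - 3.
Then q(5) = -201/2.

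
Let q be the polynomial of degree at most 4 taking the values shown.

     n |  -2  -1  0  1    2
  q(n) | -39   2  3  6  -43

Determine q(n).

Using the Lagrange interpolation formula with nodes -2, -1, 0, 1, 2:
  L_0(n) = (n + 1)n(n - 1)(n - 2) / 24
  L_1(n) = (n + 2)n(n - 1)(n - 2) / -6
  L_2(n) = (n + 2)(n + 1)(n - 1)(n - 2) / 4
  L_3(n) = (n + 2)(n + 1)n(n - 2) / -6
  L_4(n) = (n + 2)(n + 1)n(n - 1) / 24
Then q(n) = -39·L_0(n) + 2·L_1(n) + 3·L_2(n) + 6·L_3(n) - 43·L_4(n).
Expanding and collecting terms gives q(n) = -4n^4 - n^3 + 5n^2 + 3n + 3.
Check: q(0) = 3. ✓

q(n) = -4n^4 - n^3 + 5n^2 + 3n + 3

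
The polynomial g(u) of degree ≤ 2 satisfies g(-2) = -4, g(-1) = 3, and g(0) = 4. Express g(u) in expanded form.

Write g(u) = au^2 + bu + c. Substituting each data point gives a linear system:
  4a - 2b + c = -4
  a - b + c = 3
  c = 4
Solving the system yields a = -3, b = -2, c = 4.
So g(u) = -3u^2 - 2u + 4.
Check: g(0) = 4. ✓

g(u) = -3u^2 - 2u + 4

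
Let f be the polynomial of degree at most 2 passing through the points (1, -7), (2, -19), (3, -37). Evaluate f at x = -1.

Forward differences of the values at x = 1, 2, 3:
  f  : -7  -19  -37
  Δ  : -12  -18
  Δ^2: -6
The second differences are constant, confirming degree 2.
Interpolating (Newton forward form) and evaluating at x = -1 gives f(-1) = -1.

-1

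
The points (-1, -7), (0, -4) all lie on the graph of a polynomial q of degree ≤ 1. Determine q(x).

q(x) = 3x - 4

Using the Lagrange interpolation formula with nodes -1, 0:
  L_0(x) = x / -1
  L_1(x) = (x + 1) / 1
Then q(x) = -7·L_0(x) - 4·L_1(x).
Expanding and collecting terms gives q(x) = 3x - 4.
Check: q(0) = -4. ✓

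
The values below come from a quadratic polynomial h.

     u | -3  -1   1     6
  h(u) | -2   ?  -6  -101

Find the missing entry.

4

The 3 known points determine the degree-2 polynomial uniquely.
Write h(u) = au^2 + bu + c. Substituting each data point gives a linear system:
  9a - 3b + c = -2
  a + b + c = -6
  36a + 6b + c = -101
Solving the system yields a = -2, b = -5, c = 1.
So h(u) = -2u² - 5u + 1.
Then h(-1) = 4.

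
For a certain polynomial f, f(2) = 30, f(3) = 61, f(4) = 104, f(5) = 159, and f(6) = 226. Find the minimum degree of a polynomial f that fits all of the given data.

2

Forward differences of the values at x = 2, 3, 4, 5, 6:
  f  : 30  61  104  159  226
  Δ  : 31  43  55  67
  Δ^2: 12  12  12
  Δ^3: 0  0
  Δ^4: 0
The second differences are constant (12) and nonzero, while all higher differences vanish, so the minimal degree is 2.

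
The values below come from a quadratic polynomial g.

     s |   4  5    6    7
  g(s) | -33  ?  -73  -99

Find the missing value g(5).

-51

On equispaced nodes a degree-2 polynomial has vanishing third forward difference, so
  - g(4) + 3·g(5) - 3·g(6) + g(7) = 0.
Substituting the known values and solving for g(5):
  3·g(5) = -153
  g(5) = -51.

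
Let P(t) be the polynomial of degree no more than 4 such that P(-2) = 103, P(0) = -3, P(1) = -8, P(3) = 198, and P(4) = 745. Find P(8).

14293

Write P(t) = at^4 + bt^3 + ct^2 + dt + e. Substituting each data point gives a linear system:
  16a - 8b + 4c - 2d + e = 103
  e = -3
  a + b + c + d + e = -8
  81a + 27b + 9c + 3d + e = 198
  256a + 64b + 16c + 4d + e = 745
Solving the system yields a = 4, b = -4, c = 0, d = -5, e = -3.
So P(t) = 4t^4 - 4t^3 - 5t - 3.
Then P(8) = 14293.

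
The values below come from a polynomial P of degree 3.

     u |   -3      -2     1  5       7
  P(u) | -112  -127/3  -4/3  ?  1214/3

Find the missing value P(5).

328/3

The 4 known points determine the degree-3 polynomial uniquely.
Write P(u) = au^3 + bu^2 + cu + d. Substituting each data point gives a linear system:
  -27a + 9b - 3c + d = -112
  -8a + 4b - 2c + d = -127/3
  a + b + c + d = -4/3
  343a + 49b + 7c + d = 1214/3
Solving the system yields a = 2, b = -6, c = 5/3, d = 1.
So P(u) = 2u^3 - 6u^2 + (5/3)u + 1.
Then P(5) = 328/3.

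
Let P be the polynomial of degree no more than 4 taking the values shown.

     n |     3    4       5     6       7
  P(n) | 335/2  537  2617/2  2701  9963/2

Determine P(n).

P(n) = 2n^4 + (1/2)n^3 + n^2 - 6n + 1

Write P(n) = an^4 + bn^3 + cn^2 + dn + e. Substituting each data point gives a linear system:
  81a + 27b + 9c + 3d + e = 335/2
  256a + 64b + 16c + 4d + e = 537
  625a + 125b + 25c + 5d + e = 2617/2
  1296a + 216b + 36c + 6d + e = 2701
  2401a + 343b + 49c + 7d + e = 9963/2
Solving the system yields a = 2, b = 1/2, c = 1, d = -6, e = 1.
So P(n) = 2n⁴ + (1/2)n³ + n² - 6n + 1.
Check: P(7) = 9963/2. ✓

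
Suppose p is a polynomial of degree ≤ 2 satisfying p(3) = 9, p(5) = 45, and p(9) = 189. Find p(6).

Using the Lagrange interpolation formula with nodes 3, 5, 9:
  L_0(t) = (t - 5)(t - 9) / 12
  L_1(t) = (t - 3)(t - 9) / -8
  L_2(t) = (t - 3)(t - 5) / 24
Then p(t) = 9·L_0(t) + 45·L_1(t) + 189·L_2(t).
Expanding and collecting terms gives p(t) = 3t² - 6t.
Evaluating at t = 6: p(6) = 72.

72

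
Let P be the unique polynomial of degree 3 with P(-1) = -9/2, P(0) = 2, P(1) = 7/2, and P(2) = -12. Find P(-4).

Using the Lagrange interpolation formula with nodes -1, 0, 1, 2:
  L_0(u) = u(u - 1)(u - 2) / -6
  L_1(u) = (u + 1)(u - 1)(u - 2) / 2
  L_2(u) = (u + 1)u(u - 2) / -2
  L_3(u) = (u + 1)u(u - 1) / 6
Then P(u) = -9/2·L_0(u) + 2·L_1(u) + 7/2·L_2(u) - 12·L_3(u).
Expanding and collecting terms gives P(u) = -2u^3 - (5/2)u^2 + 6u + 2.
Evaluating at u = -4: P(-4) = 66.

66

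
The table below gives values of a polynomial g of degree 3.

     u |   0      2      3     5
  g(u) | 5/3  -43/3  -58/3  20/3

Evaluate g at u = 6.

Write g(u) = au^3 + bu^2 + cu + d. Substituting each data point gives a linear system:
  d = 5/3
  8a + 4b + 2c + d = -43/3
  27a + 9b + 3c + d = -58/3
  125a + 25b + 5c + d = 20/3
Solving the system yields a = 1, b = -4, c = -4, d = 5/3.
So g(u) = u³ - 4u² - 4u + 5/3.
Then g(6) = 149/3.

149/3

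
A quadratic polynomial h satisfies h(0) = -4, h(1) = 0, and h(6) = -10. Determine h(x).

Write h(x) = ax^2 + bx + c. Substituting each data point gives a linear system:
  c = -4
  a + b + c = 0
  36a + 6b + c = -10
Solving the system yields a = -1, b = 5, c = -4.
So h(x) = -x^2 + 5x - 4.
Check: h(0) = -4. ✓

h(x) = -x^2 + 5x - 4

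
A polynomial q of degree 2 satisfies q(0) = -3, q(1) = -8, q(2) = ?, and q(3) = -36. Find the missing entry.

On equispaced nodes a degree-2 polynomial has vanishing third forward difference, so
  - q(0) + 3·q(1) - 3·q(2) + q(3) = 0.
Substituting the known values and solving for q(2):
  -3·q(2) = 57
  q(2) = -19.

-19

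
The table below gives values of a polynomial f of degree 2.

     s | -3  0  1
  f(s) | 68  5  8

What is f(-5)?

Using the Lagrange interpolation formula with nodes -3, 0, 1:
  L_0(s) = s(s - 1) / 12
  L_1(s) = (s + 3)(s - 1) / -3
  L_2(s) = (s + 3)s / 4
Then f(s) = 68·L_0(s) + 5·L_1(s) + 8·L_2(s).
Expanding and collecting terms gives f(s) = 6s^2 - 3s + 5.
Evaluating at s = -5: f(-5) = 170.

170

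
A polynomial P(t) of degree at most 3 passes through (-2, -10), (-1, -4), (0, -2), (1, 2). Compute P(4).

86

Write P(t) = at^3 + bt^2 + ct + d. Substituting each data point gives a linear system:
  -8a + 4b - 2c + d = -10
  -a + b - c + d = -4
  d = -2
  a + b + c + d = 2
Solving the system yields a = 1, b = 1, c = 2, d = -2.
So P(t) = t^3 + t^2 + 2t - 2.
Then P(4) = 86.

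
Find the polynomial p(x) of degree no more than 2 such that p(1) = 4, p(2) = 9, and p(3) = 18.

p(x) = 2x^2 - x + 3

Write p(x) = ax^2 + bx + c. Substituting each data point gives a linear system:
  a + b + c = 4
  4a + 2b + c = 9
  9a + 3b + c = 18
Solving the system yields a = 2, b = -1, c = 3.
So p(x) = 2x² - x + 3.
Check: p(3) = 18. ✓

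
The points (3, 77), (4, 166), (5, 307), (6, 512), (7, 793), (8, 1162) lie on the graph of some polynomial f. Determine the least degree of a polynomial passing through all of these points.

3

Forward differences of the values at x = 3, 4, 5, 6, 7, 8:
  f  : 77  166  307  512  793  1162
  Δ  : 89  141  205  281  369
  Δ^2: 52  64  76  88
  Δ^3: 12  12  12
  Δ^4: 0  0
  Δ^5: 0
The third differences are constant (12) and nonzero, while all higher differences vanish, so the minimal degree is 3.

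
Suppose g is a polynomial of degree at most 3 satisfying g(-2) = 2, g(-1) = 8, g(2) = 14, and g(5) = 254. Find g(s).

g(s) = 2s^3 + s^2 - 5s + 4

Using the Lagrange interpolation formula with nodes -2, -1, 2, 5:
  L_0(s) = (s + 1)(s - 2)(s - 5) / -28
  L_1(s) = (s + 2)(s - 2)(s - 5) / 18
  L_2(s) = (s + 2)(s + 1)(s - 5) / -36
  L_3(s) = (s + 2)(s + 1)(s - 2) / 126
Then g(s) = 2·L_0(s) + 8·L_1(s) + 14·L_2(s) + 254·L_3(s).
Expanding and collecting terms gives g(s) = 2s^3 + s^2 - 5s + 4.
Check: g(5) = 254. ✓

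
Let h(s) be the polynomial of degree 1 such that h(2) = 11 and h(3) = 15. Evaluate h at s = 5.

23

Write h(s) = as + b. Substituting each data point gives a linear system:
  2a + b = 11
  3a + b = 15
Solving the system yields a = 4, b = 3.
So h(s) = 4s + 3.
Then h(5) = 23.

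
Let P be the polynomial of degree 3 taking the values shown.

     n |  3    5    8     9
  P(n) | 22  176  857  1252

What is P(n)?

Write P(n) = an^3 + bn^2 + cn + d. Substituting each data point gives a linear system:
  27a + 9b + 3c + d = 22
  125a + 25b + 5c + d = 176
  512a + 64b + 8c + d = 857
  729a + 81b + 9c + d = 1252
Solving the system yields a = 2, b = -2, c = -5, d = 1.
So P(n) = 2n^3 - 2n^2 - 5n + 1.
Check: P(3) = 22. ✓

P(n) = 2n^3 - 2n^2 - 5n + 1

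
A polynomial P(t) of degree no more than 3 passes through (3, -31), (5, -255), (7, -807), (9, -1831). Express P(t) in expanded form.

P(t) = -3t^3 + 4t^2 + 3t + 5

Using the Lagrange interpolation formula with nodes 3, 5, 7, 9:
  L_0(t) = (t - 5)(t - 7)(t - 9) / -48
  L_1(t) = (t - 3)(t - 7)(t - 9) / 16
  L_2(t) = (t - 3)(t - 5)(t - 9) / -16
  L_3(t) = (t - 3)(t - 5)(t - 7) / 48
Then P(t) = -31·L_0(t) - 255·L_1(t) - 807·L_2(t) - 1831·L_3(t).
Expanding and collecting terms gives P(t) = -3t^3 + 4t^2 + 3t + 5.
Check: P(9) = -1831. ✓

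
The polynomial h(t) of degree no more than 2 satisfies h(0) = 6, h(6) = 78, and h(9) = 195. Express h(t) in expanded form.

Write h(t) = at^2 + bt + c. Substituting each data point gives a linear system:
  c = 6
  36a + 6b + c = 78
  81a + 9b + c = 195
Solving the system yields a = 3, b = -6, c = 6.
So h(t) = 3t^2 - 6t + 6.
Check: h(6) = 78. ✓

h(t) = 3t^2 - 6t + 6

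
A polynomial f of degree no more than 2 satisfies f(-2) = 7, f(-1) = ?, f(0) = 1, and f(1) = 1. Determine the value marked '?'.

3

The 3 known points determine the degree-2 polynomial uniquely.
Write f(t) = at^2 + bt + c. Substituting each data point gives a linear system:
  4a - 2b + c = 7
  c = 1
  a + b + c = 1
Solving the system yields a = 1, b = -1, c = 1.
So f(t) = t^2 - t + 1.
Then f(-1) = 3.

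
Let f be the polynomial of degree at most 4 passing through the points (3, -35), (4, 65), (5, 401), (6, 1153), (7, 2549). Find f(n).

Write f(n) = an^4 + bn^3 + cn^2 + dn + e. Substituting each data point gives a linear system:
  81a + 27b + 9c + 3d + e = -35
  256a + 64b + 16c + 4d + e = 65
  625a + 125b + 25c + 5d + e = 401
  1296a + 216b + 36c + 6d + e = 1153
  2401a + 343b + 49c + 7d + e = 2549
Solving the system yields a = 2, b = -6, c = -4, d = 0, e = 1.
So f(n) = 2n^4 - 6n^3 - 4n^2 + 1.
Check: f(4) = 65. ✓

f(n) = 2n^4 - 6n^3 - 4n^2 + 1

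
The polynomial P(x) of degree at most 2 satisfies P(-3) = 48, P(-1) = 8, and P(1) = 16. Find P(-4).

Write P(x) = ax^2 + bx + c. Substituting each data point gives a linear system:
  9a - 3b + c = 48
  a - b + c = 8
  a + b + c = 16
Solving the system yields a = 6, b = 4, c = 6.
So P(x) = 6x² + 4x + 6.
Then P(-4) = 86.

86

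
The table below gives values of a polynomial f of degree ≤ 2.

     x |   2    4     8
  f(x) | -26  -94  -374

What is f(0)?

-6

Using the Lagrange interpolation formula with nodes 2, 4, 8:
  L_0(x) = (x - 4)(x - 8) / 12
  L_1(x) = (x - 2)(x - 8) / -8
  L_2(x) = (x - 2)(x - 4) / 24
Then f(x) = -26·L_0(x) - 94·L_1(x) - 374·L_2(x).
Expanding and collecting terms gives f(x) = -6x² + 2x - 6.
Evaluating at x = 0: f(0) = -6.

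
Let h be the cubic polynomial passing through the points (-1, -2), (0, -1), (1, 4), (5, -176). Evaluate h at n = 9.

Write h(n) = an^3 + bn^2 + cn + d. Substituting each data point gives a linear system:
  -a + b - c + d = -2
  d = -1
  a + b + c + d = 4
  125a + 25b + 5c + d = -176
Solving the system yields a = -2, b = 2, c = 5, d = -1.
So h(n) = -2n^3 + 2n^2 + 5n - 1.
Then h(9) = -1252.

-1252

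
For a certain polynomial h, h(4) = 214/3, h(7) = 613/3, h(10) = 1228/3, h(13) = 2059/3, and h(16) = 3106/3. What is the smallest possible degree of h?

2

Forward differences of the values at x = 4, 7, 10, 13, 16:
  h  : 214/3  613/3  1228/3  2059/3  3106/3
  Δ  : 133  205  277  349
  Δ^2: 72  72  72
  Δ^3: 0  0
  Δ^4: 0
The second differences are constant (72) and nonzero, while all higher differences vanish, so the minimal degree is 2.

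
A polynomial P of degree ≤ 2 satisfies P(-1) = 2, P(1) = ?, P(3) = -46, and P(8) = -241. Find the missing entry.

The 3 known points determine the degree-2 polynomial uniquely.
Write P(t) = at^2 + bt + c. Substituting each data point gives a linear system:
  a - b + c = 2
  9a + 3b + c = -46
  64a + 8b + c = -241
Solving the system yields a = -3, b = -6, c = -1.
So P(t) = -3t^2 - 6t - 1.
Then P(1) = -10.

-10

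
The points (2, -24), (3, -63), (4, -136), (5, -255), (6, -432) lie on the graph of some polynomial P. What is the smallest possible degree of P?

3

Forward differences of the values at n = 2, 3, 4, 5, 6:
  P  : -24  -63  -136  -255  -432
  Δ  : -39  -73  -119  -177
  Δ^2: -34  -46  -58
  Δ^3: -12  -12
  Δ^4: 0
The third differences are constant (-12) and nonzero, while all higher differences vanish, so the minimal degree is 3.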